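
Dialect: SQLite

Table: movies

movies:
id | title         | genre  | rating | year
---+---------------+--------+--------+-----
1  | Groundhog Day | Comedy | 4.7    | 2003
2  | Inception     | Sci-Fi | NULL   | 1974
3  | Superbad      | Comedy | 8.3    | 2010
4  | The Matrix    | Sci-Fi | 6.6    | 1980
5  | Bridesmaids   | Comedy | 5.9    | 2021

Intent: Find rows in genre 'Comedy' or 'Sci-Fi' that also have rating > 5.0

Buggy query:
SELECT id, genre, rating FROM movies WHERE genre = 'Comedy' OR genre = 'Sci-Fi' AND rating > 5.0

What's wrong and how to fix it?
Bug: Without parentheses, AND is evaluated before OR, so the rating filter only applies to the 'Sci-Fi' branch

Fix: Add parentheses around the OR so the AND applies to both alternatives

Corrected query:
SELECT id, genre, rating FROM movies WHERE (genre = 'Comedy' OR genre = 'Sci-Fi') AND rating > 5.0

Result:
id | genre  | rating
---+--------+-------
3  | Comedy | 8.3   
4  | Sci-Fi | 6.6   
5  | Comedy | 5.9   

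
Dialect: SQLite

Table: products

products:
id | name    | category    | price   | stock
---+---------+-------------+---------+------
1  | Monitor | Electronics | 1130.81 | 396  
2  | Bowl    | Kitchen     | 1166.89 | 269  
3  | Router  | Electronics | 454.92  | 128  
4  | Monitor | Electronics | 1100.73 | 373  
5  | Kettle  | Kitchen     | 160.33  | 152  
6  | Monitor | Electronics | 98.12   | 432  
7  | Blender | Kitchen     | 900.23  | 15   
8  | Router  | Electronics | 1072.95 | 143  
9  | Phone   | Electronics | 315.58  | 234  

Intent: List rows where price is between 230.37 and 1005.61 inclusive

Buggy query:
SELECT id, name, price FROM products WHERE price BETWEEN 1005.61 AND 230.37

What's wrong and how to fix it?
Bug: BETWEEN expects the lower bound first; with 1005.61 AND 230.37 the range is empty

Fix: Swap the bounds so the smaller value comes first

Corrected query:
SELECT id, name, price FROM products WHERE price BETWEEN 230.37 AND 1005.61

Result:
id | name    | price 
---+---------+-------
3  | Router  | 454.92
7  | Blender | 900.23
9  | Phone   | 315.58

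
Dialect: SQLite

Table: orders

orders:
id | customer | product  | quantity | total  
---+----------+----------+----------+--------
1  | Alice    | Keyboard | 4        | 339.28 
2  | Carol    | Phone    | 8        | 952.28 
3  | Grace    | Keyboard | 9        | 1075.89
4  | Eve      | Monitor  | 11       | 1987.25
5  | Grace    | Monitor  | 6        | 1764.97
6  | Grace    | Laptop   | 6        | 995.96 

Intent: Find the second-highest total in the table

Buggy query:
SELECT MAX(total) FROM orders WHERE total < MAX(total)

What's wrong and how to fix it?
Bug: MAX(total) on the right of the comparison is an aggregate-in-WHERE error

Fix: Put the inner MAX in a scalar subquery

Corrected query:
SELECT MAX(total) FROM orders WHERE total < (SELECT MAX(total) FROM orders)

Result:
MAX(total)
----------
1764.97   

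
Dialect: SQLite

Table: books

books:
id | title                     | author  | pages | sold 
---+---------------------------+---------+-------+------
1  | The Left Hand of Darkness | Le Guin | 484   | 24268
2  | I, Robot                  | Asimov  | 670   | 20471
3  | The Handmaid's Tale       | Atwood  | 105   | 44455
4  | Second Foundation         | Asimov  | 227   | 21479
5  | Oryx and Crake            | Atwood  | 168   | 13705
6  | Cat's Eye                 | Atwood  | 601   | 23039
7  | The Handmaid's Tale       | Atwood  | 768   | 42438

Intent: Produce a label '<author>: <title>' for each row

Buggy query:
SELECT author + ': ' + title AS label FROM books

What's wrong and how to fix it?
Bug: '+' is numeric addition; on text columns SQLite converts them to 0 instead of concatenating

Fix: Replace + with || to concatenate text

Corrected query:
SELECT author || ': ' || title AS label FROM books

Result:
label                             
----------------------------------
Le Guin: The Left Hand of Darkness
Asimov: I, Robot                  
Atwood: The Handmaid's Tale       
Asimov: Second Foundation         
Atwood: Oryx and Crake            
Atwood: Cat's Eye                 
Atwood: The Handmaid's Tale       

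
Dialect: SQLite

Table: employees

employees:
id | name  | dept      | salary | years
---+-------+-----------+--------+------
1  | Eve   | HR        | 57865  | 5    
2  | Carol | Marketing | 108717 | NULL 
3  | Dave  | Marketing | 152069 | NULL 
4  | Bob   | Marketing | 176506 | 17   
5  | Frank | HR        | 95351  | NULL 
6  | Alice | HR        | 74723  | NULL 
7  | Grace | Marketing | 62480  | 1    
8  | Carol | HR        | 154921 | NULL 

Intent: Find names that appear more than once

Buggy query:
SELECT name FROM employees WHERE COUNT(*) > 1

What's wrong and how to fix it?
Bug: COUNT(*) is an aggregate and cannot be used in WHERE

Fix: Group first, then use HAVING for the count condition

Corrected query:
SELECT name FROM employees GROUP BY name HAVING COUNT(*) > 1

Result:
name 
-----
Carol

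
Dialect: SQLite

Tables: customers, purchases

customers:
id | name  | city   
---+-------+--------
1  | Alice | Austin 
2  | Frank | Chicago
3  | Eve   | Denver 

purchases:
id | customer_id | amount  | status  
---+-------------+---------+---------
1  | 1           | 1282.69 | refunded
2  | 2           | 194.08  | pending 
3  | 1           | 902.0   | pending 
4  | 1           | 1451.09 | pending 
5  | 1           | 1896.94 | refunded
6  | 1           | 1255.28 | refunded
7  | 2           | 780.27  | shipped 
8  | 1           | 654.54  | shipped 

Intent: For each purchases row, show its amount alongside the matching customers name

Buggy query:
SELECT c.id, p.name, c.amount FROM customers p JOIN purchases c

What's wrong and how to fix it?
Bug: Missing join condition: each purchases row is matched to all customers rows instead of just its own

Fix: Specify the join condition linking the foreign key to the parent id

Corrected query:
SELECT c.id, p.name, c.amount FROM customers p JOIN purchases c ON c.customer_id = p.id

Result:
id | name  | amount 
---+-------+--------
1  | Alice | 1282.69
2  | Frank | 194.08 
3  | Alice | 902    
4  | Alice | 1451.09
5  | Alice | 1896.94
6  | Alice | 1255.28
7  | Frank | 780.27 
8  | Alice | 654.54 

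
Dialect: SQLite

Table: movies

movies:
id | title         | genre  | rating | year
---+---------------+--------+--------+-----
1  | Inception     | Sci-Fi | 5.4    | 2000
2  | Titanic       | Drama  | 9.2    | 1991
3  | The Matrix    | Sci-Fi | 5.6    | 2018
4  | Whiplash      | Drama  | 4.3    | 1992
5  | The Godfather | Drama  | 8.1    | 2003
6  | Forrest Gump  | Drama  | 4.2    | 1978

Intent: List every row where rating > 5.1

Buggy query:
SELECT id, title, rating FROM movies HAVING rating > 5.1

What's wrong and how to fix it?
Bug: This is a non-aggregate query (no GROUP BY, no aggregates), so in SQLite the HAVING clause is invalid here; a row-level condition belongs in WHERE

Fix: Replace HAVING with WHERE since the condition applies to individual rows

Corrected query:
SELECT id, title, rating FROM movies WHERE rating > 5.1

Result:
id | title         | rating
---+---------------+-------
1  | Inception     | 5.4   
2  | Titanic       | 9.2   
3  | The Matrix    | 5.6   
5  | The Godfather | 8.1   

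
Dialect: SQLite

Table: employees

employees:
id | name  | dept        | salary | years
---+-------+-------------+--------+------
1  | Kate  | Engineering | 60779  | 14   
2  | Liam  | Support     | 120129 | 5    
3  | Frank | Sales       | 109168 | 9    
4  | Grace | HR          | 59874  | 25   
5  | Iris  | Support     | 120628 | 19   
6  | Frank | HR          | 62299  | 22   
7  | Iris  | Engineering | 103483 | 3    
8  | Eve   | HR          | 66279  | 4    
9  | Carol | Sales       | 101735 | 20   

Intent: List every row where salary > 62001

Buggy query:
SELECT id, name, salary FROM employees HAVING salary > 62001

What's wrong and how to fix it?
Bug: This is a non-aggregate query (no GROUP BY, no aggregates), so in SQLite the HAVING clause is invalid here; a row-level condition belongs in WHERE

Fix: Replace HAVING with WHERE since the condition applies to individual rows

Corrected query:
SELECT id, name, salary FROM employees WHERE salary > 62001

Result:
id | name  | salary
---+-------+-------
2  | Liam  | 120129
3  | Frank | 109168
5  | Iris  | 120628
6  | Frank | 62299 
7  | Iris  | 103483
8  | Eve   | 66279 
9  | Carol | 101735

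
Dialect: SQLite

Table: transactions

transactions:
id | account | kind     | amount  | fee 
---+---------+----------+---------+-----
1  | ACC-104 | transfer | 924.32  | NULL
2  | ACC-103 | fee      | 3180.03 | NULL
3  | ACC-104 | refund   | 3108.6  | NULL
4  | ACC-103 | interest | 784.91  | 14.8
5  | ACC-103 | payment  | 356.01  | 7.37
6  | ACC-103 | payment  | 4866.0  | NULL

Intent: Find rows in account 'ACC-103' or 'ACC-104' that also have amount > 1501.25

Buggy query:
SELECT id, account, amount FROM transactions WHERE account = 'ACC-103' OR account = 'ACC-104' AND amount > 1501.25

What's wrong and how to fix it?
Bug: AND binds tighter than OR, so this parses as account = 'ACC-103' OR (account = 'ACC-104' AND amount > 1501.25)

Fix: Add parentheses around the OR so the AND applies to both alternatives

Corrected query:
SELECT id, account, amount FROM transactions WHERE (account = 'ACC-103' OR account = 'ACC-104') AND amount > 1501.25

Result:
id | account | amount 
---+---------+--------
2  | ACC-103 | 3180.03
3  | ACC-104 | 3108.6 
6  | ACC-103 | 4866   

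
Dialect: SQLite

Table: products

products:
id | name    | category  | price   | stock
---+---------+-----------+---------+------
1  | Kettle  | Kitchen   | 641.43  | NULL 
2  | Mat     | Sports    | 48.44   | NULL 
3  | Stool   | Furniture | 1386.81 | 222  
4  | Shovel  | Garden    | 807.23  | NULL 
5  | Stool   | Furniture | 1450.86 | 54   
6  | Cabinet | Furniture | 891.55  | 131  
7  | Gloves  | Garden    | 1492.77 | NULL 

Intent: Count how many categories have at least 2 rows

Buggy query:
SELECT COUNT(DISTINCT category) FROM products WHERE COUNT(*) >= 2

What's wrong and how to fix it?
Bug: COUNT(*) cannot appear in WHERE; the per-group count doesn't exist yet

Fix: Group first with HAVING COUNT(*) >= 2, then COUNT the resulting groups

Corrected query:
SELECT COUNT(*) FROM (SELECT category FROM products GROUP BY category HAVING COUNT(*) >= 2)

Result:
COUNT(*)
--------
2       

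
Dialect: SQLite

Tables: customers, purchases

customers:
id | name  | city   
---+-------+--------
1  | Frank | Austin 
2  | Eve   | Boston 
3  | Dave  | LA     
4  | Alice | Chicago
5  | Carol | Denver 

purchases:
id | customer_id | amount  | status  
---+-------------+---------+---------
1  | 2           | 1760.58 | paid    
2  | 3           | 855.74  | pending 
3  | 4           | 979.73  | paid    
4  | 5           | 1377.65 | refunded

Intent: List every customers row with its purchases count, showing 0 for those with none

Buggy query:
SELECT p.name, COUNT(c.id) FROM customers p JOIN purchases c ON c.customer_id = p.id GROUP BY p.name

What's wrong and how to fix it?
Bug: INNER JOIN drops customers rows that have no matching purchases rows

Fix: Switch to LEFT JOIN to retain unmatched parent rows

Corrected query:
SELECT p.name, COUNT(c.id) FROM customers p LEFT JOIN purchases c ON c.customer_id = p.id GROUP BY p.name

Result:
name  | COUNT(c.id)
------+------------
Alice | 1          
Carol | 1          
Dave  | 1          
Eve   | 1          
Frank | 0          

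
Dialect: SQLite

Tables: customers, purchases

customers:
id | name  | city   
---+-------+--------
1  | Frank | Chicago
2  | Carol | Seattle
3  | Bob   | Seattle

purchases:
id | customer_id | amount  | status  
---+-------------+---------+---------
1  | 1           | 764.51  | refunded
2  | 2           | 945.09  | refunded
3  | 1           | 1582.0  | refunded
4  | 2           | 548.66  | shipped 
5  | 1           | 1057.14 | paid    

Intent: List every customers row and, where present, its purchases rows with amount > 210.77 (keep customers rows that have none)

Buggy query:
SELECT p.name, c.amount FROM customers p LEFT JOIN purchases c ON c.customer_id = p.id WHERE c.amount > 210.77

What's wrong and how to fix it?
Bug: Filtering c.amount in WHERE discards the NULL rows produced by LEFT JOIN, turning it into an inner join

Fix: Move the right-table condition into the ON clause so unmatched parents are kept

Corrected query:
SELECT p.name, c.amount FROM customers p LEFT JOIN purchases c ON c.customer_id = p.id AND c.amount > 210.77

Result:
name  | amount 
------+--------
Frank | 764.51 
Frank | 1057.14
Frank | 1582   
Carol | 548.66 
Carol | 945.09 
Bob   | NULL   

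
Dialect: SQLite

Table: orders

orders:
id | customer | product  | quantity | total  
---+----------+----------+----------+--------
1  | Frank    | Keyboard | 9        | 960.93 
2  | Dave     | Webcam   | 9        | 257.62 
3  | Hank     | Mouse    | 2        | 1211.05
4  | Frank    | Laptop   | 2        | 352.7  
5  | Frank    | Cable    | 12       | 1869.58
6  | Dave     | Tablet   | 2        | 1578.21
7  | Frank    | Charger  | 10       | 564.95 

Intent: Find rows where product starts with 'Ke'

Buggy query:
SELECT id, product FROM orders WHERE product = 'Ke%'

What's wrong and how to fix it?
Bug: '=' compares the literal string including the % character; pattern matching needs LIKE

Fix: Use LIKE for wildcard pattern matching

Corrected query:
SELECT id, product FROM orders WHERE product LIKE 'Ke%'

Result:
id | product 
---+---------
1  | Keyboard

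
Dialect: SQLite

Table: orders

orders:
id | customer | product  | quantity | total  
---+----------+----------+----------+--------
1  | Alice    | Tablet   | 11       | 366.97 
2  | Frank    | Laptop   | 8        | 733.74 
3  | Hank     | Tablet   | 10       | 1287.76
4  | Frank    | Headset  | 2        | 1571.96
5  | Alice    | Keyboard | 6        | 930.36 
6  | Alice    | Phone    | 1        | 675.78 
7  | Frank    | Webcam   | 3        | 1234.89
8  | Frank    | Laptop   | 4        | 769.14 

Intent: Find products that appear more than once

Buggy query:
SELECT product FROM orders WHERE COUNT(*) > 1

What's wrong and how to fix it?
Bug: COUNT(*) is an aggregate and cannot be used in WHERE

Fix: GROUP BY product, then filter groups with HAVING COUNT(*) > 1

Corrected query:
SELECT product FROM orders GROUP BY product HAVING COUNT(*) > 1

Result:
product
-------
Laptop 
Tablet 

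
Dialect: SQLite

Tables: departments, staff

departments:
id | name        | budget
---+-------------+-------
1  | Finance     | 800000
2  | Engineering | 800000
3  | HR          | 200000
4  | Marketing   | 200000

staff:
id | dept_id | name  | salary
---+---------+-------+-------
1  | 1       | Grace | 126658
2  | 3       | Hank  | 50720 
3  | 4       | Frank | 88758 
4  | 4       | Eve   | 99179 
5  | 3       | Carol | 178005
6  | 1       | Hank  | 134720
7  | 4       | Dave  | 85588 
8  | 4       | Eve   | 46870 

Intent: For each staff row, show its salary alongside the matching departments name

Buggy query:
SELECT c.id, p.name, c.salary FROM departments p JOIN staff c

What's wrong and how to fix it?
Bug: Missing join condition: each staff row is matched to all departments rows instead of just its own

Fix: Add ON c.dept_id = p.id to the JOIN

Corrected query:
SELECT c.id, p.name, c.salary FROM departments p JOIN staff c ON c.dept_id = p.id

Result:
id | name      | salary
---+-----------+-------
1  | Finance   | 126658
2  | HR        | 50720 
3  | Marketing | 88758 
4  | Marketing | 99179 
5  | HR        | 178005
6  | Finance   | 134720
7  | Marketing | 85588 
8  | Marketing | 46870 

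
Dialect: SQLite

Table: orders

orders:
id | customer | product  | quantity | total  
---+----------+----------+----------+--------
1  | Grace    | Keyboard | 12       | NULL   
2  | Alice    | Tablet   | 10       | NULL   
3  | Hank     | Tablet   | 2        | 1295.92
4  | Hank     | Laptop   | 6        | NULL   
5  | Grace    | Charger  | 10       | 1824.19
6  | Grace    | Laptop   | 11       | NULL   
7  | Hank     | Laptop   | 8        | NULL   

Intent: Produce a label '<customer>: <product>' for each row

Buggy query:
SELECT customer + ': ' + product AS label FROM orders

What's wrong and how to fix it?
Bug: SQLite uses || for string concatenation; + coerces text to numbers (yielding 0)

Fix: Use the || operator for string concatenation

Corrected query:
SELECT customer || ': ' || product AS label FROM orders

Result:
label          
---------------
Grace: Keyboard
Alice: Tablet  
Hank: Tablet   
Hank: Laptop   
Grace: Charger 
Grace: Laptop  
Hank: Laptop   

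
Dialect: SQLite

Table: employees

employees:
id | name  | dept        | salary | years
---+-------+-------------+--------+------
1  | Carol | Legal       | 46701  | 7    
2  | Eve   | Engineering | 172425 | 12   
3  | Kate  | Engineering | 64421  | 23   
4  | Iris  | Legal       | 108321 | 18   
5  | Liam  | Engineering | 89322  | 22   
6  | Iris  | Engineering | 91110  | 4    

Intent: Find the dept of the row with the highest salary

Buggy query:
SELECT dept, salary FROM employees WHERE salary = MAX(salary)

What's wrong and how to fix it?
Bug: MAX(salary) is an aggregate and cannot be used directly in WHERE

Fix: Use a subquery: WHERE salary = (SELECT MAX(salary) FROM employees)

Corrected query:
SELECT dept, salary FROM employees WHERE salary = (SELECT MAX(salary) FROM employees)

Result:
dept        | salary
------------+-------
Engineering | 172425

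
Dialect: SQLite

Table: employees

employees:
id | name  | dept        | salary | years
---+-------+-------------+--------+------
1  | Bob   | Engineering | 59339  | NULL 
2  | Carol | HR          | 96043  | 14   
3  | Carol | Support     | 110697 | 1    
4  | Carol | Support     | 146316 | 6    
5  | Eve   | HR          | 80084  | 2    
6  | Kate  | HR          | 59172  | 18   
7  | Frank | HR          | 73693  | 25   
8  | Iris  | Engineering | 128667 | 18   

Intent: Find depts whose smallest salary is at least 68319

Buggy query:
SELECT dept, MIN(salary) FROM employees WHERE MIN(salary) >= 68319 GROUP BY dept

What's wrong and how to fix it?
Bug: MIN() in WHERE is a misuse of aggregate

Fix: Use HAVING for the per-group MIN condition

Corrected query:
SELECT dept, MIN(salary) FROM employees GROUP BY dept HAVING MIN(salary) >= 68319

Result:
dept    | MIN(salary)
--------+------------
Support | 110697     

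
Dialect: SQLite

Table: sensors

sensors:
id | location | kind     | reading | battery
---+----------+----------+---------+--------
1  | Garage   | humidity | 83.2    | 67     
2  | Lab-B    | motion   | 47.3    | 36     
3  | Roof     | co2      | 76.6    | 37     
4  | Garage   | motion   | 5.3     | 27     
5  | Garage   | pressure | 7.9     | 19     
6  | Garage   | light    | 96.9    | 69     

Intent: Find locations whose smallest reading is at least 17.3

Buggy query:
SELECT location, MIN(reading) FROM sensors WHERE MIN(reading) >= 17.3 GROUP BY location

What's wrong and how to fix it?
Bug: MIN() in WHERE is a misuse of aggregate

Fix: Replace WHERE with HAVING after the GROUP BY

Corrected query:
SELECT location, MIN(reading) FROM sensors GROUP BY location HAVING MIN(reading) >= 17.3

Result:
location | MIN(reading)
---------+-------------
Lab-B    | 47.3        
Roof     | 76.6        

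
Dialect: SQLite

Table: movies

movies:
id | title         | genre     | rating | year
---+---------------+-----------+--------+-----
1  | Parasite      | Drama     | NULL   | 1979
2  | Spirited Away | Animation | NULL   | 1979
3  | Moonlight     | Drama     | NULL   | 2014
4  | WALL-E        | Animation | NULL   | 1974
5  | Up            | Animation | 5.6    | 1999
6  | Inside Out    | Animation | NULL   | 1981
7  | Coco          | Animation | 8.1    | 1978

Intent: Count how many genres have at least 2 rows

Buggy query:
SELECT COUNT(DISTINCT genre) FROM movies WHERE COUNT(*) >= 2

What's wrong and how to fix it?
Bug: COUNT(*) cannot appear in WHERE; the per-group count doesn't exist yet

Fix: Group first with HAVING COUNT(*) >= 2, then COUNT the resulting groups

Corrected query:
SELECT COUNT(*) FROM (SELECT genre FROM movies GROUP BY genre HAVING COUNT(*) >= 2)

Result:
COUNT(*)
--------
2       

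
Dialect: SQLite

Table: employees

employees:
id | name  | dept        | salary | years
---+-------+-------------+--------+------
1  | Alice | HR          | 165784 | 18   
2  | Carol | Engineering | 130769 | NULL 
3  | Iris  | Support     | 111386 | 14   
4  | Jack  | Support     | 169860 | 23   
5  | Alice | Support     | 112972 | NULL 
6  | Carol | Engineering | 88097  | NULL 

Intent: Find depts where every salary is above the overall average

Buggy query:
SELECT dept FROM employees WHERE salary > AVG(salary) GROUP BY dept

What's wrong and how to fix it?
Bug: WHERE evaluates per row before aggregation, so AVG() is unavailable

Fix: Use a subquery for AVG and a HAVING MIN(...) filter so the condition holds for every row in the group

Corrected query:
SELECT dept FROM employees GROUP BY dept HAVING MIN(salary) > (SELECT AVG(salary) FROM employees)

Result:
dept
----
HR  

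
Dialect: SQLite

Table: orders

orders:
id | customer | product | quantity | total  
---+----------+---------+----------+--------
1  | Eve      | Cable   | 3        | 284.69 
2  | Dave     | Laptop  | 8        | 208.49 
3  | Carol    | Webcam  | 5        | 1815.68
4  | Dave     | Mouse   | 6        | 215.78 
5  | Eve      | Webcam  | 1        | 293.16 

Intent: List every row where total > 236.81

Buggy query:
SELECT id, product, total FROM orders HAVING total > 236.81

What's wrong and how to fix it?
Bug: This is a non-aggregate query (no GROUP BY, no aggregates), so in SQLite the HAVING clause is invalid here; a row-level condition belongs in WHERE

Fix: Replace HAVING with WHERE since the condition applies to individual rows

Corrected query:
SELECT id, product, total FROM orders WHERE total > 236.81

Result:
id | product | total  
---+---------+--------
1  | Cable   | 284.69 
3  | Webcam  | 1815.68
5  | Webcam  | 293.16 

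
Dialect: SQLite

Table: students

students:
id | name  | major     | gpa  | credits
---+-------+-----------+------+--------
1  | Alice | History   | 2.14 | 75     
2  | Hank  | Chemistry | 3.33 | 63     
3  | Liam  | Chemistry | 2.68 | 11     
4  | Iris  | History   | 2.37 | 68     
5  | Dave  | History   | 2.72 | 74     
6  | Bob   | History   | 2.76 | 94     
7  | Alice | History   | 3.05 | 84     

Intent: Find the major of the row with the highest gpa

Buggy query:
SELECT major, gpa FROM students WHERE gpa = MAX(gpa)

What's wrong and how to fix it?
Bug: MAX(gpa) is an aggregate and cannot be used directly in WHERE

Fix: Use a subquery: WHERE gpa = (SELECT MAX(gpa) FROM students)

Corrected query:
SELECT major, gpa FROM students WHERE gpa = (SELECT MAX(gpa) FROM students)

Result:
major     | gpa 
----------+-----
Chemistry | 3.33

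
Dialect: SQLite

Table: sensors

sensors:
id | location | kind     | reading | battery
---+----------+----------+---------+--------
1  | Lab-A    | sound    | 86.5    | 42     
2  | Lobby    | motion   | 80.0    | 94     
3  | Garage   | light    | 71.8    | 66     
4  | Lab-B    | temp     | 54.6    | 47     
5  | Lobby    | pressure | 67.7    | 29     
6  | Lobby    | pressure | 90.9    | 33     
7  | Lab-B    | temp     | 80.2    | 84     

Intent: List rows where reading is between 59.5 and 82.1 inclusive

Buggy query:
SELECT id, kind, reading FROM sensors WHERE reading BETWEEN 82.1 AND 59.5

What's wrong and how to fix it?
Bug: BETWEEN expects the lower bound first; with 82.1 AND 59.5 the range is empty

Fix: Swap the bounds so the smaller value comes first

Corrected query:
SELECT id, kind, reading FROM sensors WHERE reading BETWEEN 59.5 AND 82.1

Result:
id | kind     | reading
---+----------+--------
2  | motion   | 80     
3  | light    | 71.8   
5  | pressure | 67.7   
7  | temp     | 80.2   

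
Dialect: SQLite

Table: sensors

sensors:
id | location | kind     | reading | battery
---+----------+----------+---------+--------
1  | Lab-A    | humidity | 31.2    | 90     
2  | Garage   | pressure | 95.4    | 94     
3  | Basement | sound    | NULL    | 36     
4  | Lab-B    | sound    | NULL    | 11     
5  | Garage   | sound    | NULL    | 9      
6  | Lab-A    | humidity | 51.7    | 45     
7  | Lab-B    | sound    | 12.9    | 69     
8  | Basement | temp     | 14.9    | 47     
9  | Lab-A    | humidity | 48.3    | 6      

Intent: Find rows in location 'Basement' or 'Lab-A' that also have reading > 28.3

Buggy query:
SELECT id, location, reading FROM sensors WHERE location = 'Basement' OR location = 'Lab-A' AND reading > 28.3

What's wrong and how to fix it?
Bug: AND binds tighter than OR, so this parses as location = 'Basement' OR (location = 'Lab-A' AND reading > 28.3)

Fix: Add parentheses around the OR so the AND applies to both alternatives

Corrected query:
SELECT id, location, reading FROM sensors WHERE (location = 'Basement' OR location = 'Lab-A') AND reading > 28.3

Result:
id | location | reading
---+----------+--------
1  | Lab-A    | 31.2   
6  | Lab-A    | 51.7   
9  | Lab-A    | 48.3   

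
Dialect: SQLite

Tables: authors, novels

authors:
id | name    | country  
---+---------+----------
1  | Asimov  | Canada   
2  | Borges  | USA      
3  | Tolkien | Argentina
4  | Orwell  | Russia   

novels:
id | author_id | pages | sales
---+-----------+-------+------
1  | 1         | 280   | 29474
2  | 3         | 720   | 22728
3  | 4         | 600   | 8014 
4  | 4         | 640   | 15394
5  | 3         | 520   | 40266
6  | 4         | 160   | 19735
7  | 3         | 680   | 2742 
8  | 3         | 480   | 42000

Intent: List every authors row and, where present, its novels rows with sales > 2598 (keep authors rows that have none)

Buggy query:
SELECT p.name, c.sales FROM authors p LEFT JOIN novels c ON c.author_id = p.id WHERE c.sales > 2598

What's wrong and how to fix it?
Bug: Filtering c.sales in WHERE discards the NULL rows produced by LEFT JOIN, turning it into an inner join

Fix: Move the right-table condition into the ON clause so unmatched parents are kept

Corrected query:
SELECT p.name, c.sales FROM authors p LEFT JOIN novels c ON c.author_id = p.id AND c.sales > 2598

Result:
name    | sales
--------+------
Asimov  | 29474
Borges  | NULL 
Tolkien | 2742 
Tolkien | 22728
Tolkien | 40266
Tolkien | 42000
Orwell  | 8014 
Orwell  | 15394
Orwell  | 19735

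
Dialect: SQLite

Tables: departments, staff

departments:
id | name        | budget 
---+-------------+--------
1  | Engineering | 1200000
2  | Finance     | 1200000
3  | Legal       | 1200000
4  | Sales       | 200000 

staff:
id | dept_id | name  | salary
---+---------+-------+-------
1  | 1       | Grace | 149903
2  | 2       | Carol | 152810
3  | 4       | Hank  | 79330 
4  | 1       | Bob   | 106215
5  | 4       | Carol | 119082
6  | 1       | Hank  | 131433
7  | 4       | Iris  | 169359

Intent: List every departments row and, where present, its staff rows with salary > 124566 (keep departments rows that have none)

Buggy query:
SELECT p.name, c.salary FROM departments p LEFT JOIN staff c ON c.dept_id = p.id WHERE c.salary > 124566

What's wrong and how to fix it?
Bug: Filtering c.salary in WHERE discards the NULL rows produced by LEFT JOIN, turning it into an inner join

Fix: Put 'c.salary > 124566' in the JOIN's ON clause instead of WHERE

Corrected query:
SELECT p.name, c.salary FROM departments p LEFT JOIN staff c ON c.dept_id = p.id AND c.salary > 124566

Result:
name        | salary
------------+-------
Engineering | 131433
Engineering | 149903
Finance     | 152810
Legal       | NULL  
Sales       | 169359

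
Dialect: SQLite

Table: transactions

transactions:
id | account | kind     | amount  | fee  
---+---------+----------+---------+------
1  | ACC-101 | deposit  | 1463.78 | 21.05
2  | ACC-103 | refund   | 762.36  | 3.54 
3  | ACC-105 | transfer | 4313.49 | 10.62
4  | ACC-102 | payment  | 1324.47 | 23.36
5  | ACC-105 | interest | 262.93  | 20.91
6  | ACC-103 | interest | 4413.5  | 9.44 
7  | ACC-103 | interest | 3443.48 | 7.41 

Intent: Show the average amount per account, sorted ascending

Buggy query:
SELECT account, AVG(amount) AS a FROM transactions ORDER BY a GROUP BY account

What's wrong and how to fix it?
Bug: GROUP BY must precede ORDER BY

Fix: Move ORDER BY to the end, after GROUP BY

Corrected query:
SELECT account, AVG(amount) AS a FROM transactions GROUP BY account ORDER BY a

Result:
account | a          
--------+------------
ACC-102 | 1324.47    
ACC-101 | 1463.78    
ACC-105 | 2288.21    
ACC-103 | 2873.113333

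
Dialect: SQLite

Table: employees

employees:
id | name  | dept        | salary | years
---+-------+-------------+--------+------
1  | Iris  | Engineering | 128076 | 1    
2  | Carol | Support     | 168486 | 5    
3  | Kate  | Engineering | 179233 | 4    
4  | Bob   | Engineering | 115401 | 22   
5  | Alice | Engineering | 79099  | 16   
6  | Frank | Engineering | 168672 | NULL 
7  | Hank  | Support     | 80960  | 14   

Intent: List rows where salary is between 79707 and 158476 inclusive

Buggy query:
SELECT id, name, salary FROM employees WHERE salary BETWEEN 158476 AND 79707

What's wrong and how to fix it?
Bug: BETWEEN expects the lower bound first; with 158476 AND 79707 the range is empty

Fix: Write BETWEEN 79707 AND 158476

Corrected query:
SELECT id, name, salary FROM employees WHERE salary BETWEEN 79707 AND 158476

Result:
id | name | salary
---+------+-------
1  | Iris | 128076
4  | Bob  | 115401
7  | Hank | 80960 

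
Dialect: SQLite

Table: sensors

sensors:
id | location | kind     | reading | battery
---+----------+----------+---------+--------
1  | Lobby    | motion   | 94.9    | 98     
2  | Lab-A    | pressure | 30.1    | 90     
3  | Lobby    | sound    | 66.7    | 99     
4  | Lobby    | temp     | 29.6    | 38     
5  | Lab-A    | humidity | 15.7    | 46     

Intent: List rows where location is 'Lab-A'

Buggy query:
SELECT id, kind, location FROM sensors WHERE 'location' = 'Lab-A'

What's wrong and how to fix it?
Bug: Single quotes denote string literals in SQL; the column name is being compared as a constant string

Fix: Reference the column as location without single quotes

Corrected query:
SELECT id, kind, location FROM sensors WHERE location = 'Lab-A'

Result:
id | kind     | location
---+----------+---------
2  | pressure | Lab-A   
5  | humidity | Lab-A   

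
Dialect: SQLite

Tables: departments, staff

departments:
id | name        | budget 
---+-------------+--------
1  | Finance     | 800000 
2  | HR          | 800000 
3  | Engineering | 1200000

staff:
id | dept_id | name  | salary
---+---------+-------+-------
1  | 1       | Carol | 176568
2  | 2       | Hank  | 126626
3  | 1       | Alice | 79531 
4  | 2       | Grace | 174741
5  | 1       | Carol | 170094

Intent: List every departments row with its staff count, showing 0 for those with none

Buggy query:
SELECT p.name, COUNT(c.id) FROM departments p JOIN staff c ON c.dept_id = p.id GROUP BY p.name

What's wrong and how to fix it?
Bug: An inner join excludes parents with zero children

Fix: Use LEFT JOIN so parents without children still appear (COUNT(c.id) gives 0)

Corrected query:
SELECT p.name, COUNT(c.id) FROM departments p LEFT JOIN staff c ON c.dept_id = p.id GROUP BY p.name

Result:
name        | COUNT(c.id)
------------+------------
Engineering | 0          
Finance     | 3          
HR          | 2          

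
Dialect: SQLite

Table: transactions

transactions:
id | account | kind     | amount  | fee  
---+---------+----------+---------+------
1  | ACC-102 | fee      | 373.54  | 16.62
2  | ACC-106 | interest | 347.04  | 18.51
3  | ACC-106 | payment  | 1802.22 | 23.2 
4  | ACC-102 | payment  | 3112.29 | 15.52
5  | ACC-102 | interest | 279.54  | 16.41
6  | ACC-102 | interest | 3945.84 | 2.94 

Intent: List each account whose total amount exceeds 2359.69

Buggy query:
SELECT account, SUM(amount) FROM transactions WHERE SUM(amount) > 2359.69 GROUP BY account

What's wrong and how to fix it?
Bug: Aggregate functions cannot appear in a WHERE clause

Fix: Use HAVING (which filters groups after aggregation) instead of WHERE

Corrected query:
SELECT account, SUM(amount) FROM transactions GROUP BY account HAVING SUM(amount) > 2359.69

Result:
account | SUM(amount)
--------+------------
ACC-102 | 7711.21    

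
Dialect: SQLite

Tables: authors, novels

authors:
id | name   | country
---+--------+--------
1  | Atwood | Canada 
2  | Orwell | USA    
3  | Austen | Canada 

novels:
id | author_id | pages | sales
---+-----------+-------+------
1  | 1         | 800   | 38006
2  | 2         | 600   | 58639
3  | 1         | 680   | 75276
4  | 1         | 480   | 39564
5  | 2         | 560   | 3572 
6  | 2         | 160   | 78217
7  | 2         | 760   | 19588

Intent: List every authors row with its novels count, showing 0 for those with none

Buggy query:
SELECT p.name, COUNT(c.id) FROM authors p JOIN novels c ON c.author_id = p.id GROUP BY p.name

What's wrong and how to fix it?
Bug: An inner join excludes parents with zero children

Fix: Switch to LEFT JOIN to retain unmatched parent rows

Corrected query:
SELECT p.name, COUNT(c.id) FROM authors p LEFT JOIN novels c ON c.author_id = p.id GROUP BY p.name

Result:
name   | COUNT(c.id)
-------+------------
Atwood | 3          
Austen | 0          
Orwell | 4          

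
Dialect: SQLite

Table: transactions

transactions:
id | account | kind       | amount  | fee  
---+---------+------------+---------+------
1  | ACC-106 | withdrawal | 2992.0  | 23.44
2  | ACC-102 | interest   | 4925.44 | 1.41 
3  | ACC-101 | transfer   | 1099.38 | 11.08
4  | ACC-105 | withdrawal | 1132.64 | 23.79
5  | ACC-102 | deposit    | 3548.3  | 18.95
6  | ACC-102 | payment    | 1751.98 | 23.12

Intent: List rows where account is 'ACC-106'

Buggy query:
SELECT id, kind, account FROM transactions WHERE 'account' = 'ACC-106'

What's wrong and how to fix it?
Bug: 'account' in single quotes is a string literal, not the column; the comparison is literal-vs-literal and never true

Fix: Reference the column as account without single quotes

Corrected query:
SELECT id, kind, account FROM transactions WHERE account = 'ACC-106'

Result:
id | kind       | account
---+------------+--------
1  | withdrawal | ACC-106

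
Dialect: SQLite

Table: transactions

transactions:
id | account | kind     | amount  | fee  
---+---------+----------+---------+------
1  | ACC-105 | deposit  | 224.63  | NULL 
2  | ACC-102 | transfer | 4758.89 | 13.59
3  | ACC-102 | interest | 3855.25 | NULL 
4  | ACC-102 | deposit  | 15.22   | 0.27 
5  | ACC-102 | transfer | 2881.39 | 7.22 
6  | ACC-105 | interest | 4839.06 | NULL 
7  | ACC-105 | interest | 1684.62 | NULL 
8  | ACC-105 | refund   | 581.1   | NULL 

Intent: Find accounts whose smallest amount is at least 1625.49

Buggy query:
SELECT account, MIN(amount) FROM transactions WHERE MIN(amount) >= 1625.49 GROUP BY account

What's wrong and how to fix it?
Bug: Aggregates like MIN are computed per group after WHERE runs

Fix: Use HAVING for the per-group MIN condition

Corrected query:
SELECT account, MIN(amount) FROM transactions GROUP BY account HAVING MIN(amount) >= 1625.49

Result:
(no rows)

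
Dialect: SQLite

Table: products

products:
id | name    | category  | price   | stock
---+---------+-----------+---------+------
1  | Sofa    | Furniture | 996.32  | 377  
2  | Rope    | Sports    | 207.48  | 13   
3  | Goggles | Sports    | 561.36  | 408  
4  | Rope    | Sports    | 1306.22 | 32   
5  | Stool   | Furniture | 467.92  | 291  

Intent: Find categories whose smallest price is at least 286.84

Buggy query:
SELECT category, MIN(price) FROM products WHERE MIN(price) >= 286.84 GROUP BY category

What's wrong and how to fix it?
Bug: MIN() in WHERE is a misuse of aggregate

Fix: Replace WHERE with HAVING after the GROUP BY

Corrected query:
SELECT category, MIN(price) FROM products GROUP BY category HAVING MIN(price) >= 286.84

Result:
category  | MIN(price)
----------+-----------
Furniture | 467.92    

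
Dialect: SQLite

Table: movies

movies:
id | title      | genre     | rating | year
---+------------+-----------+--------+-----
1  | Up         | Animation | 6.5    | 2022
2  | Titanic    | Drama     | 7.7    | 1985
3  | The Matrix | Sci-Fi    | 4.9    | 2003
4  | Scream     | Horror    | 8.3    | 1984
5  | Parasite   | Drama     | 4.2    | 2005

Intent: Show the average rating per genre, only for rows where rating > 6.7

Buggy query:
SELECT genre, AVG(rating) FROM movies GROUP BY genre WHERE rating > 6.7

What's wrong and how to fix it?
Bug: Row-level WHERE must come before GROUP BY in the clause order

Fix: Place WHERE between FROM and GROUP BY

Corrected query:
SELECT genre, AVG(rating) FROM movies WHERE rating > 6.7 GROUP BY genre

Result:
genre  | AVG(rating)
-------+------------
Drama  | 7.7        
Horror | 8.3        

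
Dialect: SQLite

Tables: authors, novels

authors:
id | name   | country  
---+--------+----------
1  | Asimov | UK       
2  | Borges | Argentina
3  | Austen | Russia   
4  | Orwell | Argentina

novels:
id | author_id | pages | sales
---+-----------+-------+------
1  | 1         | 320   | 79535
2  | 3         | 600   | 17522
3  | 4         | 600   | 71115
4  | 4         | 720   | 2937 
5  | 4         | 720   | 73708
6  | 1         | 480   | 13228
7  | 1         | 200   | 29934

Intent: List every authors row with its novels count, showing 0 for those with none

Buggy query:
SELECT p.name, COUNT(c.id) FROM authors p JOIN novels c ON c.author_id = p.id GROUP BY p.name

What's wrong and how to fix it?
Bug: INNER JOIN drops authors rows that have no matching novels rows

Fix: Switch to LEFT JOIN to retain unmatched parent rows

Corrected query:
SELECT p.name, COUNT(c.id) FROM authors p LEFT JOIN novels c ON c.author_id = p.id GROUP BY p.name

Result:
name   | COUNT(c.id)
-------+------------
Asimov | 3          
Austen | 1          
Borges | 0          
Orwell | 3          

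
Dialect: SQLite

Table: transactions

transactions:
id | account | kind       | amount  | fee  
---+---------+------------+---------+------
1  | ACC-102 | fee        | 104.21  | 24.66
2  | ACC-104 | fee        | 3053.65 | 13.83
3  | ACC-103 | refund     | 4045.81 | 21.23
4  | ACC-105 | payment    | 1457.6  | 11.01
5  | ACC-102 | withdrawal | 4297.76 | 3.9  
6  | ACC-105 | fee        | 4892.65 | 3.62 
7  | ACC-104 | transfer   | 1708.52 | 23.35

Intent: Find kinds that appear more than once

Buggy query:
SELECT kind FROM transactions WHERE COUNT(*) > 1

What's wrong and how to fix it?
Bug: WHERE can't reference COUNT(*); aggregates are computed after WHERE

Fix: GROUP BY kind, then filter groups with HAVING COUNT(*) > 1

Corrected query:
SELECT kind FROM transactions GROUP BY kind HAVING COUNT(*) > 1

Result:
kind
----
fee 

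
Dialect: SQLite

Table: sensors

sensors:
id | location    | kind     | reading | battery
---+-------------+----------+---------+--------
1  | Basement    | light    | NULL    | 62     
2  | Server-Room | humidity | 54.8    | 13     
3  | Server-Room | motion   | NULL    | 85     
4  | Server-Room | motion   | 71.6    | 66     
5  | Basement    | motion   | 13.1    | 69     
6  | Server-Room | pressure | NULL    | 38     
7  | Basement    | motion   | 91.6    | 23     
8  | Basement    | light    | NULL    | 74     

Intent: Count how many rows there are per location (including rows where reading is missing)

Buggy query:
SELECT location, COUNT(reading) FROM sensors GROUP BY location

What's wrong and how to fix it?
Bug: COUNT(reading) skips NULLs, so groups with missing reading are undercounted

Fix: Use COUNT(*) to count all rows regardless of NULL

Corrected query:
SELECT location, COUNT(*) FROM sensors GROUP BY location

Result:
location    | COUNT(*)
------------+---------
Basement    | 4       
Server-Room | 4       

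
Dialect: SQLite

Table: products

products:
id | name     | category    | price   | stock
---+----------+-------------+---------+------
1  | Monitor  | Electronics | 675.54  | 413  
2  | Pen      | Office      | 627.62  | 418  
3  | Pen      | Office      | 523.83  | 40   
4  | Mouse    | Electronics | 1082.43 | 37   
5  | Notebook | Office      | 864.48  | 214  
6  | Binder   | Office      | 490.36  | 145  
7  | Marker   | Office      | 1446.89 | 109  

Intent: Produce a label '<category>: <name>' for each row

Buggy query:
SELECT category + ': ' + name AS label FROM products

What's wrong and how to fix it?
Bug: '+' is numeric addition; on text columns SQLite converts them to 0 instead of concatenating

Fix: Use the || operator for string concatenation

Corrected query:
SELECT category || ': ' || name AS label FROM products

Result:
label               
--------------------
Electronics: Monitor
Office: Pen         
Office: Pen         
Electronics: Mouse  
Office: Notebook    
Office: Binder      
Office: Marker      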